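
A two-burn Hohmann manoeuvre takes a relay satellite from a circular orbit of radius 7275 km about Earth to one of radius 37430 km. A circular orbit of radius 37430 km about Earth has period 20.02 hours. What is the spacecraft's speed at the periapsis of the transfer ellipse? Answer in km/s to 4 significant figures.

v = 9.578 km/s

From Kepler's third law T² = 4π²r³/μ at r = 37430 km, T = 20.02 hours = 20.02 × 3600 s = 72072 s: μ = 4π²r³/T² = 3.98553×10^5 km³/s².
Semi-major axis of the transfer orbit: a_t = (7275 + 37430)/2 = 22352.5 km.
The periapsis of the transfer ellipse is at r = 7275 km.
Vis-viva: v = √[μ(2/r − 1/a_t)] = √[3.98553×10^5 × (2/7275 − 1/22352.5)] = 9.578 km/s.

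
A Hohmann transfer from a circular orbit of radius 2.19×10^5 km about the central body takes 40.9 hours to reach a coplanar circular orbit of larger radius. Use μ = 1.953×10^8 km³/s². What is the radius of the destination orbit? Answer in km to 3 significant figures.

Transfer time t = 40.9 hours = 1.4724×10^5 s, and t = π√(a_t³/μ).
So a_t = (μ t²/π²)^(1/3) = (1.953×10^8 × (1.4724×10^5)² / π²)^(1/3) = 7.5420×10^5 km.
Since a_t = (r₁ + r₂)/2, r₂ = 2a_t − r₁ = 2×7.5420×10^5 − 2.190×10^5 = 1.2894×10^6 km.

r₂ = 1.29×10^6 km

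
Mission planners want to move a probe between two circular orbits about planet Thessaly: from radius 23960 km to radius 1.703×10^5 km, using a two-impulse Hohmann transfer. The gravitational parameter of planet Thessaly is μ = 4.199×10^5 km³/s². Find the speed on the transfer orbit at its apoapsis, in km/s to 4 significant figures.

v = 0.7799 km/s

The Hohmann ellipse has a_t = (r₁ + r₂)/2 = 97130 km.
The apoapsis of the transfer ellipse is at r = 1.703×10^5 km.
Applying v² = μ(2/r − 1/a_t): v = 0.7799 km/s.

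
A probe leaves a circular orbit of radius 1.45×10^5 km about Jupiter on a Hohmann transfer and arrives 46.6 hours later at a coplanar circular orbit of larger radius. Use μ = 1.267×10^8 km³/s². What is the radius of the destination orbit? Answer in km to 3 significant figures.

Transfer time t = 46.6 hours = 1.6776×10^5 s, and t = π√(a_t³/μ).
So a_t = (μ t²/π²)^(1/3) = (1.267×10^8 × (1.6776×10^5)² / π²)^(1/3) = 7.1223×10^5 km.
Since a_t = (r₁ + r₂)/2, r₂ = 2a_t − r₁ = 2×7.1223×10^5 − 1.450×10^5 = 1.27946×10^6 km.

r₂ = 1.28×10^6 km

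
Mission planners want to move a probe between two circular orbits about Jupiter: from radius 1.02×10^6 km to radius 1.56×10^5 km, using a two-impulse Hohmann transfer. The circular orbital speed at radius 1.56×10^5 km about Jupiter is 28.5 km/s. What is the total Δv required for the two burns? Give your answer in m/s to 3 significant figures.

From the circular-orbit relation v² = μ/r at r = 1.56×10^5 km: μ = v²r = (28.5)² × 1.56×10^5 = 1.26711×10^8 km³/s².
Transfer-ellipse semi-major axis a_t = (r₁ + r₂)/2 = (1.020×10^6 + 1.560×10^5)/2 = 5.880×10^5 km.
Circular speed at r₁: v₁ = √(μ/r₁) = √(1.26711×10^8/1.020×10^6) = 11.146 km/s.
Transfer-orbit speed at r₁ (v² = μ(2/r − 1/a)): v_a = √[μ(2/r₁ − 1/a_t)] = 5.7409 km/s.
First burn Δv₁ = |v_a − v₁| = 5.405 km/s.
Circular speed at r₂: v₂ = √(μ/r₂) = 28.500 km/s.
Transfer-orbit speed at r₂: v_p = √[μ(2/r₂ − 1/a_t)] = 37.537 km/s.
Second burn Δv₂ = |v₂ − v_p| = 9.037 km/s.
Δv = Δv₁ + Δv₂ = 5.405 + 9.037 = 14.44 km/s.

Δv = 14400 m/s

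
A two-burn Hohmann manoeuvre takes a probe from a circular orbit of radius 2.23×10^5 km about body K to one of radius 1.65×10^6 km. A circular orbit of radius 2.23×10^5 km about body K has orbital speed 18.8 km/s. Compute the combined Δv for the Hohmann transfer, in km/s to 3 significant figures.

Δv = 9.69 km/s

From the circular-orbit relation v² = μ/r at r = 2.23×10^5 km: μ = v²r = (18.8)² × 2.23×10^5 = 7.88171×10^7 km³/s².
The Hohmann ellipse has a_t = (r₁ + r₂)/2 = 9.365×10^5 km.
At r₁ the circular-orbit speed is v₁ = √(μ/r₁) = 18.800 km/s.
Transfer-orbit speed at r₁ (vis-viva): v_p = √[μ(2/r₁ − 1/a_t)] = 24.954 km/s.
First burn Δv₁ = |v_p − v₁| = 6.154 km/s.
Circular speed at r₂: v₂ = √(μ/r₂) = 6.9114 km/s.
Transfer-orbit speed at r₂: v_a = √[μ(2/r₂ − 1/a_t)] = 3.3726 km/s.
Second burn Δv₂ = |v₂ − v_a| = 3.539 km/s.
Δv = Δv₁ + Δv₂ = 6.154 + 3.539 = 9.693 km/s.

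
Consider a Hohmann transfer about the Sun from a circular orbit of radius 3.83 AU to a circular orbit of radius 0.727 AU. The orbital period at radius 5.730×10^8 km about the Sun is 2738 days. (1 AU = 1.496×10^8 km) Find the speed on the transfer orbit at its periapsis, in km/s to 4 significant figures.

From Kepler's third law T² = 4π²r³/μ at r = 5.730×10^8 km, T = 2738 days = 2738 × 86400 s = 2.365632×10^8 s: μ = 4π²r³/T² = 1.32718×10^11 km³/s².
In km: r₁ = 3.83 × 1.496×10^8 = 5.72968×10^8 km; r₂ = 0.727 × 1.496×10^8 = 1.087592×10^8 km.
The Hohmann ellipse has a_t = (r₁ + r₂)/2 = 3.408636×10^8 km.
The periapsis of the transfer ellipse is at r = 1.087592×10^8 km.
Applying v² = μ(2/r − 1/a_t): v = 45.29 km/s.

v = 45.29 km/s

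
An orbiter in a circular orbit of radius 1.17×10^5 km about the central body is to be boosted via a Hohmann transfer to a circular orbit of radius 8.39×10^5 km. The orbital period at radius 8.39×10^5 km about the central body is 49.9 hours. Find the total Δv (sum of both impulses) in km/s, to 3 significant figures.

From Kepler's third law T² = 4π²r³/μ at r = 8.39×10^5 km, T = 49.9 hours = 49.9 × 3600 s = 1.7964×10^5 s: μ = 4π²r³/T² = 7.22503×10^8 km³/s².
Semi-major axis of the transfer orbit: a_t = (1.170×10^5 + 8.390×10^5)/2 = 4.780×10^5 km.
At r₁ the circular-orbit speed is v₁ = √(μ/r₁) = 78.582679 km/s.
Transfer-orbit speed at r₁ (vis-viva): v_p = √[μ(2/r₁ − 1/a_t)] = 104.11034 km/s.
First burn Δv₁ = |v_p − v₁| = 25.5277 km/s.
At r₂, v₂ = √(μ/r₂) = 29.3453 km/s.
Transfer-orbit speed at r₂: v_a = √[μ(2/r₂ − 1/a_t)] = 14.5184 km/s.
Second burn Δv₂ = |v₂ − v_a| = 14.8269 km/s.
Total Δv = Δv₁ + Δv₂ = 40.35 km/s.

Δv = 40.4 km/s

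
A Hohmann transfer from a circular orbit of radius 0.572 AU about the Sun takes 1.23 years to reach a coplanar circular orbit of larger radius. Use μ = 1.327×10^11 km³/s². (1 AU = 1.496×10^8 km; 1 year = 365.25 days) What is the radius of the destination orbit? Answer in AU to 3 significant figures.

r₂ = 3.07 AU

In km: r₁ = 0.572 × 1.496×10^8 = 8.55712×10^7 km.
Transfer time t = 1.23 years × 365.25 × 86400 s = 3.8815848×10^7 s, and t = π√(a_t³/μ).
So a_t = (μ t²/π²)^(1/3) = (1.327×10^11 × (3.8815848×10^7)² / π²)^(1/3) = 2.7260×10^8 km.
Since a_t = (r₁ + r₂)/2, r₂ = 2a_t − r₁ = 2×2.7260×10^8 − 8.55712×10^7 = 4.596288×10^8 km.
In AU: r₂ = 4.596288×10^8 / 1.496×10^8 = 3.07 AU.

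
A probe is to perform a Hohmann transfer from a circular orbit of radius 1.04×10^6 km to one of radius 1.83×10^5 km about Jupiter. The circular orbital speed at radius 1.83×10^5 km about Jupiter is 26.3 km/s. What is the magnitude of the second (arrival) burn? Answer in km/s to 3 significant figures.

Δv₂ = 8.00 km/s

From the circular-orbit relation v² = μ/r at r = 1.83×10^5 km: μ = v²r = (26.3)² × 1.83×10^5 = 1.26579×10^8 km³/s².
Transfer-ellipse semi-major axis a_t = (r₁ + r₂)/2 = (1.040×10^6 + 1.830×10^5)/2 = 6.115×10^5 km.
On the circular orbit at r = 1.830×10^5 km, v_c = √(μ/r) = 26.300 km/s.
Transfer-orbit speed at the same r (vis-viva, a = a_t): v_t = √[μ(2/r − 1/a_t)] = 34.298 km/s.
Δv₂ = |v_t − v_c| = |34.298 − 26.300| = 7.998 km/s.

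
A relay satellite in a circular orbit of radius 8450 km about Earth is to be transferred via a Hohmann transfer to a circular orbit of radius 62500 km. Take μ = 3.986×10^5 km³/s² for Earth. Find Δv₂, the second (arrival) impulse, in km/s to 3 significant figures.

Semi-major axis of the transfer orbit: a_t = (8450 + 62500)/2 = 35475 km.
On the circular orbit at r = 62500 km, v_c = √(μ/r) = 2.5254 km/s.
Transfer-orbit speed at the same r (vis-viva, a = a_t): v_t = √[μ(2/r − 1/a_t)] = 1.2325 km/s.
Δv₂ = |v_t − v_c| = |1.2325 − 2.5254| = 1.293 km/s.

Δv₂ = 1.29 km/s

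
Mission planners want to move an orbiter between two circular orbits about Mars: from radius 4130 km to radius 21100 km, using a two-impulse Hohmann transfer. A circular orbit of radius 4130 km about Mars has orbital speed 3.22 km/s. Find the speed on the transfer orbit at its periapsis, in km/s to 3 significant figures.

v = 4.16 km/s

From the circular-orbit relation v² = μ/r at r = 4130 km: μ = v²r = (3.22)² × 4130 = 42821.5 km³/s².
Semi-major axis of the transfer orbit: a_t = (4130 + 21100)/2 = 12615 km.
The periapsis of the transfer ellipse is at r = 4130 km.
From the vis-viva equation, v = √[μ(2/r − 1/a_t)] = 4.164 km/s.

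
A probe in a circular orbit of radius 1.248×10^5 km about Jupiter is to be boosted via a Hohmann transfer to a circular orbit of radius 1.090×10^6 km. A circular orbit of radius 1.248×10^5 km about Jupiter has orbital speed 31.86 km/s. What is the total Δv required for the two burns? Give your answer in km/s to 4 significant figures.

From the circular-orbit relation v² = μ/r at r = 1.248×10^5 km: μ = v²r = (31.86)² × 1.248×10^5 = 1.26679×10^8 km³/s².
Transfer-ellipse semi-major axis a_t = (r₁ + r₂)/2 = (1.248×10^5 + 1.090×10^6)/2 = 6.074×10^5 km.
Circular speed at r₁: v₁ = √(μ/r₁) = √(1.26679×10^8/1.248×10^5) = 31.86 km/s.
On the transfer ellipse at r₁, vis-viva equation gives v_p = √[μ(2/r₁ − 1/a_t)] = 42.68 km/s.
First burn Δv₁ = |v_p − v₁| = 10.82 km/s.
At r₂, v₂ = √(μ/r₂) = 10.781 km/s.
Transfer-orbit speed at r₂: v_a = √[μ(2/r₂ − 1/a_t)] = 4.8866 km/s.
Second burn Δv₂ = |v₂ − v_a| = 5.894 km/s.
Total Δv = Δv₁ + Δv₂ = 16.71 km/s.

Δv = 16.71 km/s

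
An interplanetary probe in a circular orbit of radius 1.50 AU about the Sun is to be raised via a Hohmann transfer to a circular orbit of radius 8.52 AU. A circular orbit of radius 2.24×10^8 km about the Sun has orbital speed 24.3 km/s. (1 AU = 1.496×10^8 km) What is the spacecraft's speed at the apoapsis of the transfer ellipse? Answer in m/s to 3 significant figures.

From the circular-orbit relation v² = μ/r at r = 2.24×10^8 km: μ = v²r = (24.3)² × 2.24×10^8 = 1.32270×10^11 km³/s².
In km: r₁ = 1.50 × 1.496×10^8 = 2.244×10^8 km; r₂ = 8.52 × 1.496×10^8 = 1.274592×10^9 km.
Transfer-ellipse semi-major axis a_t = (r₁ + r₂)/2 = (2.244×10^8 + 1.274592×10^9)/2 = 7.49496×10^8 km.
The apoapsis of the transfer ellipse is at r = 1.274592×10^9 km.
From the vis-viva equation, v = √[μ(2/r − 1/a_t)] = 5.574 km/s.

v = 5570 m/s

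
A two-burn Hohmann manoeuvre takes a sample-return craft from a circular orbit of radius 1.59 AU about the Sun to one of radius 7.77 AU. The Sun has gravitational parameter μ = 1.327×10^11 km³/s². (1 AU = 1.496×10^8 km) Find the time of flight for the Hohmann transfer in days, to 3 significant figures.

In km: r₁ = 1.59 × 1.496×10^8 = 2.37864×10^8 km; r₂ = 7.77 × 1.496×10^8 = 1.162392×10^9 km.
Semi-major axis of the transfer orbit: a_t = (2.37864×10^8 + 1.162392×10^9)/2 = 7.00128×10^8 km.
Transfer time t = π√(a_t³/μ) = π√((7.00128×10^8)³ / 1.327×10^11) = 1.598×10^8 s.
Converting: 1.598×10^8 s ÷ 86400 s/day = 1850 days.

t = 1850 days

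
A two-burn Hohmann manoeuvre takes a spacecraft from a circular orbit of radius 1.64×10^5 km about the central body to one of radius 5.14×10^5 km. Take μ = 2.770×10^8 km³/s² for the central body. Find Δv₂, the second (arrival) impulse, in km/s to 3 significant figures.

Δv₂ = 7.07 km/s

The Hohmann ellipse has a_t = (r₁ + r₂)/2 = 3.390×10^5 km.
Circular speed at r = 5.140×10^5 km: v_c = √(μ/r) = 23.2144 km/s.
Transfer-orbit speed at the same r (vis-viva, a = a_t): v_t = √[μ(2/r − 1/a_t)] = 16.1466 km/s.
Δv₂ = |v_t − v_c| = |16.1466 − 23.2144| = 7.068 km/s.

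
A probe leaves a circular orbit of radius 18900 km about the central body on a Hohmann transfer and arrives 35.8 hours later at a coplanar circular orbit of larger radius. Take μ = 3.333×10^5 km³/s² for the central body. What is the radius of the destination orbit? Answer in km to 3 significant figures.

r₂ = 1.46×10^5 km

Transfer time t = 35.8 hours = 1.2888×10^5 s, and t = π√(a_t³/μ).
So a_t = (μ t²/π²)^(1/3) = (3.333×10^5 × (1.2888×10^5)² / π²)^(1/3) = 82471 km.
Since a_t = (r₁ + r₂)/2, r₂ = 2a_t − r₁ = 2×82471 − 18900 = 1.46042×10^5 km.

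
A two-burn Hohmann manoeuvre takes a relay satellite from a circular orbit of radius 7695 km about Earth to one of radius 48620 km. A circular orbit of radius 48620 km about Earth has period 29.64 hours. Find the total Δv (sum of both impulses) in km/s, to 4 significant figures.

Δv = 3.626 km/s

From Kepler's third law T² = 4π²r³/μ at r = 48620 km, T = 29.64 hours = 29.64 × 3600 s = 1.06704×10^5 s: μ = 4π²r³/T² = 3.98514×10^5 km³/s².
Transfer-ellipse semi-major axis a_t = (r₁ + r₂)/2 = (7695 + 48620)/2 = 28157.5 km.
Circular speed at r₁: v₁ = √(μ/r₁) = √(3.98514×10^5/7695) = 7.196 km/s.
On the transfer ellipse at r₁, vis-viva equation gives v_p = √[μ(2/r₁ − 1/a_t)] = 9.456 km/s.
First burn Δv₁ = |v_p − v₁| = 2.260 km/s.
Circular speed at r₂: v₂ = √(μ/r₂) = 2.863 km/s.
Transfer-orbit speed at r₂: v_a = √[μ(2/r₂ − 1/a_t)] = 1.497 km/s.
Second burn Δv₂ = |v₂ − v_a| = 1.366 km/s.
Δv = Δv₁ + Δv₂ = 2.260 + 1.366 = 3.626 km/s.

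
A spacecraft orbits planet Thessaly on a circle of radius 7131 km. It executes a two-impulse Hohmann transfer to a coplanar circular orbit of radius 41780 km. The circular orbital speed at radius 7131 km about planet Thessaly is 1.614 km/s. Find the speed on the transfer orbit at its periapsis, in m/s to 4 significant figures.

v = 2110 m/s

From the circular-orbit relation v² = μ/r at r = 7131 km: μ = v²r = (1.614)² × 7131 = 18576.2 km³/s².
The Hohmann ellipse has a_t = (r₁ + r₂)/2 = 24455.5 km.
At periapsis, r = 7131 km.
From the vis-viva equation, v = √[μ(2/r − 1/a_t)] = 2.110 km/s.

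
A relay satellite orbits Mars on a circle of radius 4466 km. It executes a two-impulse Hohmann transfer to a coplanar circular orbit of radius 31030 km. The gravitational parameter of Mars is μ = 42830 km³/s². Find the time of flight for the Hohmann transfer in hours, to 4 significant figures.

Transfer-ellipse semi-major axis a_t = (r₁ + r₂)/2 = (4466 + 31030)/2 = 17748 km.
By Kepler's third law the transfer-orbit period is T = 2π√(a_t³/μ), so t = T/2 = 35892 s.
Converting: 35892 s ÷ 3600 s/hour = 9.970 hours.

t = 9.970 hours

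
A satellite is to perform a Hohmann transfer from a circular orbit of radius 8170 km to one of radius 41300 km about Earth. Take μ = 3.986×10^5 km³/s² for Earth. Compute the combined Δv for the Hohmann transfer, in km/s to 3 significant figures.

Transfer-ellipse semi-major axis a_t = (r₁ + r₂)/2 = (8170 + 41300)/2 = 24735 km.
Circular speed at r₁: v₁ = √(μ/r₁) = √(3.986×10^5/8170) = 6.985 km/s.
On the transfer ellipse at r₁, vis-viva gives v_p = √[μ(2/r₁ − 1/a_t)] = 9.026 km/s.
First burn Δv₁ = |v_p − v₁| = 2.041 km/s.
Circular speed at r₂: v₂ = √(μ/r₂) = 3.1067 km/s.
Transfer-orbit speed at r₂: v_a = √[μ(2/r₂ − 1/a_t)] = 1.7855 km/s.
Second burn Δv₂ = |v₂ − v_a| = 1.321 km/s.
Total Δv = Δv₁ + Δv₂ = 3.362 km/s.

Δv = 3.36 km/s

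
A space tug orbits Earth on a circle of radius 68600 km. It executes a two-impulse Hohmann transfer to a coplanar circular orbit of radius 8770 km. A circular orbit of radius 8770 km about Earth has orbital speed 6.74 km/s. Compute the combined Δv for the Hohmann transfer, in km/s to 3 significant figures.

Δv = 3.50 km/s

From the circular-orbit relation v² = μ/r at r = 8770 km: μ = v²r = (6.74)² × 8770 = 3.98400×10^5 km³/s².
The Hohmann ellipse has a_t = (r₁ + r₂)/2 = 38685 km.
Circular speed at r₁: v₁ = √(μ/r₁) = √(3.98400×10^5/68600) = 2.4099 km/s.
Transfer-orbit speed at r₁ (vis-viva equation): v_a = √[μ(2/r₁ − 1/a_t)] = 1.1474 km/s.
First burn Δv₁ = |v_a − v₁| = 1.2625 km/s.
At r₂, v₂ = √(μ/r₂) = 6.7400 km/s.
Transfer-orbit speed at r₂: v_p = √[μ(2/r₂ − 1/a_t)] = 8.9753 km/s.
Second burn Δv₂ = |v₂ − v_p| = 2.2353 km/s.
Total Δv = Δv₁ + Δv₂ = 3.498 km/s.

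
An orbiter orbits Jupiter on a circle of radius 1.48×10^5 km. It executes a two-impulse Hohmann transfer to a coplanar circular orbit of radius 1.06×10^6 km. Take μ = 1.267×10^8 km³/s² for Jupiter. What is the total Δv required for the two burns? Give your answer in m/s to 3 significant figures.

Δv = 15000 m/s

The Hohmann ellipse has a_t = (r₁ + r₂)/2 = 6.040×10^5 km.
Circular speed at r₁: v₁ = √(μ/r₁) = √(1.267×10^8/1.480×10^5) = 29.259 km/s.
On the transfer ellipse at r₁, vis-viva gives v_p = √[μ(2/r₁ − 1/a_t)] = 38.761 km/s.
First burn Δv₁ = |v_p − v₁| = 9.502 km/s.
At r₂, v₂ = √(μ/r₂) = 10.933 km/s.
Transfer-orbit speed at r₂: v_a = √[μ(2/r₂ − 1/a_t)] = 5.4119 km/s.
Second burn Δv₂ = |v₂ − v_a| = 5.521 km/s.
Total Δv = Δv₁ + Δv₂ = 15.02 km/s.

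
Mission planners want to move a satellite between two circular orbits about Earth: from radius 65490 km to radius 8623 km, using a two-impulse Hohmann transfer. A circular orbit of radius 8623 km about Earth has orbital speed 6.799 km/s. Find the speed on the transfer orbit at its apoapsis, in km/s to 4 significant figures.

v = 1.190 km/s

From the circular-orbit relation v² = μ/r at r = 8623 km: μ = v²r = (6.799)² × 8623 = 3.98610×10^5 km³/s².
The Hohmann ellipse has a_t = (r₁ + r₂)/2 = 37056.5 km.
The apoapsis of the transfer ellipse is at r = 65490 km.
Vis-viva: v = √[μ(2/r − 1/a_t)] = √[3.98610×10^5 × (2/65490 − 1/37056.5)] = 1.190 km/s.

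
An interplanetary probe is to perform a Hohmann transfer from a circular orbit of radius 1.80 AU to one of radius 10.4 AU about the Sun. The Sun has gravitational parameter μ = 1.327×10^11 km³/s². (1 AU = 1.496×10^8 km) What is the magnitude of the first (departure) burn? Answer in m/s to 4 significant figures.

Δv₁ = 6787 m/s

In km: r₁ = 1.80 × 1.496×10^8 = 2.6928×10^8 km; r₂ = 10.4 × 1.496×10^8 = 1.55584×10^9 km.
Transfer-ellipse semi-major axis a_t = (r₁ + r₂)/2 = (2.6928×10^8 + 1.55584×10^9)/2 = 9.1256×10^8 km.
Circular speed at r = 2.6928×10^8 km: v_c = √(μ/r) = 22.199 km/s.
Transfer-orbit speed at the same r (vis-viva, a = a_t): v_t = √[μ(2/r − 1/a_t)] = 28.986 km/s.
Δv₁ = |v_t − v_c| = |28.986 − 22.199| = 6.787 km/s.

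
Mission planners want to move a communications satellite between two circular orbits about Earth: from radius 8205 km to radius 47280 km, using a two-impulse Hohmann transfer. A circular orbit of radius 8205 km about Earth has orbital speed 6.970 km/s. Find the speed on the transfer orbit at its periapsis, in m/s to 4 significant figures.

From the circular-orbit relation v² = μ/r at r = 8205 km: μ = v²r = (6.970)² × 8205 = 3.98606×10^5 km³/s².
Semi-major axis of the transfer orbit: a_t = (8205 + 47280)/2 = 27742.5 km.
The periapsis of the transfer ellipse is at r = 8205 km.
Vis-viva: v = √[μ(2/r − 1/a_t)] = √[3.98606×10^5 × (2/8205 − 1/27742.5)] = 9.099 km/s.

v = 9099 m/s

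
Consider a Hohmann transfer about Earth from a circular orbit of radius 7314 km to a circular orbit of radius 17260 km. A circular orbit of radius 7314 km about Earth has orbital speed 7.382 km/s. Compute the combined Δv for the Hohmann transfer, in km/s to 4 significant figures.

From the circular-orbit relation v² = μ/r at r = 7314 km: μ = v²r = (7.382)² × 7314 = 3.98569×10^5 km³/s².
Semi-major axis of the transfer orbit: a_t = (7314 + 17260)/2 = 12287 km.
Circular speed at r₁: v₁ = √(μ/r₁) = √(3.98569×10^5/7314) = 7.382 km/s.
On the transfer ellipse at r₁, v² = μ(2/r − 1/a) gives v_p = √[μ(2/r₁ − 1/a_t)] = 8.749 km/s.
First burn Δv₁ = |v_p − v₁| = 1.367 km/s.
Circular speed at r₂: v₂ = √(μ/r₂) = 4.8054 km/s.
Transfer-orbit speed at r₂: v_a = √[μ(2/r₂ − 1/a_t)] = 3.7075 km/s.
Second burn Δv₂ = |v₂ − v_a| = 1.098 km/s.
Total Δv = Δv₁ + Δv₂ = 2.465 km/s.

Δv = 2.465 km/s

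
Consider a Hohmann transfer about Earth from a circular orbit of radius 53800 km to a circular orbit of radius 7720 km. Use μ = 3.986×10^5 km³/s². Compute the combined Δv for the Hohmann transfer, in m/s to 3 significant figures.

Semi-major axis of the transfer orbit: a_t = (53800 + 7720)/2 = 30760 km.
At r₁ the circular-orbit speed is v₁ = √(μ/r₁) = 2.7219 km/s.
On the transfer ellipse at r₁, vis-viva gives v_a = √[μ(2/r₁ − 1/a_t)] = 1.3636 km/s.
First burn Δv₁ = |v_a − v₁| = 1.3583 km/s.
Circular speed at r₂: v₂ = √(μ/r₂) = 7.1855 km/s.
Transfer-orbit speed at r₂: v_p = √[μ(2/r₂ − 1/a_t)] = 9.5029 km/s.
Second burn Δv₂ = |v₂ − v_p| = 2.3174 km/s.
Total Δv = Δv₁ + Δv₂ = 3.676 km/s.

Δv = 3680 m/s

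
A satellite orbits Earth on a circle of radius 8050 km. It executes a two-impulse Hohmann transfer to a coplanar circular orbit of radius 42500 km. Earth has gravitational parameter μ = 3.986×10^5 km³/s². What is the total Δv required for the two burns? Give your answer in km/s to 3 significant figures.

The Hohmann ellipse has a_t = (r₁ + r₂)/2 = 25275 km.
At r₁ the circular-orbit speed is v₁ = √(μ/r₁) = 7.037 km/s.
Transfer-orbit speed at r₁ (vis-viva): v_p = √[μ(2/r₁ − 1/a_t)] = 9.125 km/s.
First burn Δv₁ = |v_p − v₁| = 2.088 km/s.
Circular speed at r₂: v₂ = √(μ/r₂) = 3.062 km/s.
Transfer-orbit speed at r₂: v_a = √[μ(2/r₂ − 1/a_t)] = 1.728 km/s.
Second burn Δv₂ = |v₂ − v_a| = 1.334 km/s.
Total Δv = Δv₁ + Δv₂ = 3.422 km/s.

Δv = 3.42 km/s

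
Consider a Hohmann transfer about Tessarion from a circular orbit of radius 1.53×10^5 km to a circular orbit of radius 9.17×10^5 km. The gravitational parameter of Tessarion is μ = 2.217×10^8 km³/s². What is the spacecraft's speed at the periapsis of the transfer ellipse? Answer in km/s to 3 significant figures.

v = 49.8 km/s

Transfer-ellipse semi-major axis a_t = (r₁ + r₂)/2 = (1.530×10^5 + 9.170×10^5)/2 = 5.350×10^5 km.
The periapsis of the transfer ellipse is at r = 1.530×10^5 km.
From the vis-viva equation, v = √[μ(2/r − 1/a_t)] = 49.84 km/s.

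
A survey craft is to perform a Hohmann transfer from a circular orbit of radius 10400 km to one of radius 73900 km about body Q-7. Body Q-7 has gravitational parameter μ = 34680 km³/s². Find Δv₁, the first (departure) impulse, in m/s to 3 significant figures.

Semi-major axis of the transfer orbit: a_t = (10400 + 73900)/2 = 42150 km.
Circular speed at r = 10400 km: v_c = √(μ/r) = 1.826093 km/s.
Vis-viva on the transfer ellipse at r = 10400 km gives v_t = √[μ(2/r − 1/a_t)] = 2.417944 km/s.
Δv₁ = |v_t − v_c| = |2.417944 − 1.826093| = 0.5919 km/s.

Δv₁ = 592 m/s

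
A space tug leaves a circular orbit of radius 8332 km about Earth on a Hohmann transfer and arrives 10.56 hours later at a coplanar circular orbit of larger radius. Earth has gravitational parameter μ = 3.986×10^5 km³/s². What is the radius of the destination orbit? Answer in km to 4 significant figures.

r₂ = 69250 km

Transfer time t = 10.56 hours = 38016 s, and t = π√(a_t³/μ).
So a_t = (μ t²/π²)^(1/3) = (3.986×10^5 × (38016)² / π²)^(1/3) = 38790 km.
Since a_t = (r₁ + r₂)/2, r₂ = 2a_t − r₁ = 2×38790 − 8332 = 69248 km.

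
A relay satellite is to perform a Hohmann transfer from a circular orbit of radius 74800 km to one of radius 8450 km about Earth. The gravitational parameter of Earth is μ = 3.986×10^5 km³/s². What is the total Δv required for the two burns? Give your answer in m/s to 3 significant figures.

Δv = 3610 m/s

The Hohmann ellipse has a_t = (r₁ + r₂)/2 = 41625 km.
Circular speed at r₁: v₁ = √(μ/r₁) = √(3.986×10^5/74800) = 2.308 km/s.
On the transfer ellipse at r₁, vis-viva gives v_a = √[μ(2/r₁ − 1/a_t)] = 1.040 km/s.
First burn Δv₁ = |v_a − v₁| = 1.268 km/s.
Circular speed at r₂: v₂ = √(μ/r₂) = 6.868 km/s.
Transfer-orbit speed at r₂: v_p = √[μ(2/r₂ − 1/a_t)] = 9.207 km/s.
Second burn Δv₂ = |v₂ − v_p| = 2.339 km/s.
Total Δv = Δv₁ + Δv₂ = 3.607 km/s.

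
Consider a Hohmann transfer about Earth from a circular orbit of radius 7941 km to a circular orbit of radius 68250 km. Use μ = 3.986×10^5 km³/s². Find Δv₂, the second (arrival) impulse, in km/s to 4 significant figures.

Δv₂ = 1.313 km/s

The Hohmann ellipse has a_t = (r₁ + r₂)/2 = 38095.5 km.
On the circular orbit at r = 68250 km, v_c = √(μ/r) = 2.4167 km/s.
Transfer-orbit speed at the same r (vis-viva, a = a_t): v_t = √[μ(2/r − 1/a_t)] = 1.1034 km/s.
Δv₂ = |v_t − v_c| = |1.1034 − 2.4167| = 1.313 km/s.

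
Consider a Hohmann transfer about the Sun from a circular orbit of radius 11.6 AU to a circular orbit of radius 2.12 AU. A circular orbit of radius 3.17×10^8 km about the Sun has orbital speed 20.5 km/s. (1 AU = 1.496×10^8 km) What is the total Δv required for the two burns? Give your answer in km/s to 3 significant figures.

Δv = 10.0 km/s

From the circular-orbit relation v² = μ/r at r = 3.17×10^8 km: μ = v²r = (20.5)² × 3.17×10^8 = 1.33219×10^11 km³/s².
In km: r₁ = 11.6 × 1.496×10^8 = 1.73536×10^9 km; r₂ = 2.12 × 1.496×10^8 = 3.17152×10^8 km.
The Hohmann ellipse has a_t = (r₁ + r₂)/2 = 1.026256×10^9 km.
Circular speed at r₁: v₁ = √(μ/r₁) = √(1.33219×10^11/1.73536×10^9) = 8.762 km/s.
Transfer-orbit speed at r₁ (vis-viva equation): v_a = √[μ(2/r₁ − 1/a_t)] = 4.871 km/s.
First burn Δv₁ = |v_a − v₁| = 3.891 km/s.
At r₂, v₂ = √(μ/r₂) = 20.495 km/s.
Transfer-orbit speed at r₂: v_p = √[μ(2/r₂ − 1/a_t)] = 26.651 km/s.
Second burn Δv₂ = |v₂ − v_p| = 6.156 km/s.
Total Δv = Δv₁ + Δv₂ = 10.05 km/s.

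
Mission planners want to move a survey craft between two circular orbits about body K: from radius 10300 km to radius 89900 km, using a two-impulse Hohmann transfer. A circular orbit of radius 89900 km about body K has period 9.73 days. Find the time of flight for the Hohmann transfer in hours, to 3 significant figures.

From Kepler's third law T² = 4π²r³/μ at r = 89900 km, T = 9.73 days = 9.73 × 86400 s = 8.40672×10^5 s: μ = 4π²r³/T² = 40586.9 km³/s².
The Hohmann ellipse has a_t = (r₁ + r₂)/2 = 50100 km.
By Kepler's third law the transfer-orbit period is T = 2π√(a_t³/μ), so t = T/2 = 1.749×10^5 s.
Converting: 1.749×10^5 s ÷ 3600 s/hour = 48.6 hours.

t = 48.6 hours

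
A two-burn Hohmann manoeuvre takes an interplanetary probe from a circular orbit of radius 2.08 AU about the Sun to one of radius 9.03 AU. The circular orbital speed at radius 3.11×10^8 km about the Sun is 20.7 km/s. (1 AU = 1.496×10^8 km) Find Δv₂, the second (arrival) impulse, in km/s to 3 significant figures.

Δv₂ = 3.85 km/s

From the circular-orbit relation v² = μ/r at r = 3.11×10^8 km: μ = v²r = (20.7)² × 3.11×10^8 = 1.33260×10^11 km³/s².
In km: r₁ = 2.08 × 1.496×10^8 = 3.11168×10^8 km; r₂ = 9.03 × 1.496×10^8 = 1.350888×10^9 km.
The Hohmann ellipse has a_t = (r₁ + r₂)/2 = 8.31028×10^8 km.
On the circular orbit at r = 1.350888×10^9 km, v_c = √(μ/r) = 9.93210 km/s.
Transfer-orbit speed at the same r (vis-viva, a = a_t): v_t = √[μ(2/r − 1/a_t)] = 6.07758 km/s.
Δv₂ = |v_t − v_c| = |6.07758 − 9.93210| = 3.855 km/s.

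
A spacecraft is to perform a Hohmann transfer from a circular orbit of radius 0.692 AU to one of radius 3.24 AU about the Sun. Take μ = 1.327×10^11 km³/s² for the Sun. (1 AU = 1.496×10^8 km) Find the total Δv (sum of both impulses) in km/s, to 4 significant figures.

In km: r₁ = 0.692 × 1.496×10^8 = 1.035232×10^8 km; r₂ = 3.24 × 1.496×10^8 = 4.84704×10^8 km.
Transfer-ellipse semi-major axis a_t = (r₁ + r₂)/2 = (1.035232×10^8 + 4.84704×10^8)/2 = 2.941136×10^8 km.
Circular speed at r₁: v₁ = √(μ/r₁) = √(1.327×10^11/1.035232×10^8) = 35.80 km/s.
Transfer-orbit speed at r₁ (vis-viva equation): v_p = √[μ(2/r₁ − 1/a_t)] = 45.96 km/s.
First burn Δv₁ = |v_p − v₁| = 10.16 km/s.
At r₂, v₂ = √(μ/r₂) = 16.5462 km/s.
Transfer-orbit speed at r₂: v_a = √[μ(2/r₂ − 1/a_t)] = 9.81654 km/s.
Second burn Δv₂ = |v₂ − v_a| = 6.730 km/s.
Δv = Δv₁ + Δv₂ = 10.16 + 6.730 = 16.89 km/s.

Δv = 16.89 km/s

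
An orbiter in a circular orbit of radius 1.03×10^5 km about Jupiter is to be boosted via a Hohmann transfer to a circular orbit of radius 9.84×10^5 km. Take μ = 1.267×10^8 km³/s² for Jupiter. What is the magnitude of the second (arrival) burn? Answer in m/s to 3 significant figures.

Δv₂ = 6410 m/s

Semi-major axis of the transfer orbit: a_t = (1.030×10^5 + 9.840×10^5)/2 = 5.435×10^5 km.
On the circular orbit at r = 9.840×10^5 km, v_c = √(μ/r) = 11.347 km/s.
Transfer-orbit speed at the same r (vis-viva, a = a_t): v_t = √[μ(2/r − 1/a_t)] = 4.9398 km/s.
Δv₂ = |v_t − v_c| = |4.9398 − 11.347| = 6.407 km/s.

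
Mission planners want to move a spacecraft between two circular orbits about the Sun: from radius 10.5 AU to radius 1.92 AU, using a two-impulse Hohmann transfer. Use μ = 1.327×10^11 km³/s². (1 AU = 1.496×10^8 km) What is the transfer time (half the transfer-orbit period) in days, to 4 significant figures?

In km: r₁ = 10.5 × 1.496×10^8 = 1.5708×10^9 km; r₂ = 1.92 × 1.496×10^8 = 2.87232×10^8 km.
Transfer-ellipse semi-major axis a_t = (r₁ + r₂)/2 = (1.5708×10^9 + 2.87232×10^8)/2 = 9.29016×10^8 km.
Half the transfer-orbit period gives t = π√(a_t³/μ) = 2.442×10^8 s.
Converting: 2.442×10^8 s ÷ 86400 s/day = 2826 days.

t = 2826 days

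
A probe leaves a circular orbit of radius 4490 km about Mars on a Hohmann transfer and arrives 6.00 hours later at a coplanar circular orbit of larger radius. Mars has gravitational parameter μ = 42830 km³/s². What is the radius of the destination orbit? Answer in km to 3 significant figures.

r₂ = 20800 km

Transfer time t = 6.00 hours = 21600 s, and t = π√(a_t³/μ).
So a_t = (μ t²/π²)^(1/3) = (42830 × (21600)² / π²)^(1/3) = 12651 km.
Since a_t = (r₁ + r₂)/2, r₂ = 2a_t − r₁ = 2×12651 − 4490 = 20812 km.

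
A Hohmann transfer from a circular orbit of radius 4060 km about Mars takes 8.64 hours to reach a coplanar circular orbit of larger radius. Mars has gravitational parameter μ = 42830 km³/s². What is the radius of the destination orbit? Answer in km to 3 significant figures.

Transfer time t = 8.64 hours = 31104 s, and t = π√(a_t³/μ).
So a_t = (μ t²/π²)^(1/3) = (42830 × (31104)² / π²)^(1/3) = 16132 km.
Since a_t = (r₁ + r₂)/2, r₂ = 2a_t − r₁ = 2×16132 − 4060 = 28204 km.

r₂ = 28200 km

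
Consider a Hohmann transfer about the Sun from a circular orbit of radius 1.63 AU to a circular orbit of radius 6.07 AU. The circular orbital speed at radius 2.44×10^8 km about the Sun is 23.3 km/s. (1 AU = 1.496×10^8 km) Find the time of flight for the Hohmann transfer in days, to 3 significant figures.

t = 1380 days

From the circular-orbit relation v² = μ/r at r = 2.44×10^8 km: μ = v²r = (23.3)² × 2.44×10^8 = 1.32465×10^11 km³/s².
In km: r₁ = 1.63 × 1.496×10^8 = 2.43848×10^8 km; r₂ = 6.07 × 1.496×10^8 = 9.08072×10^8 km.
Transfer-ellipse semi-major axis a_t = (r₁ + r₂)/2 = (2.43848×10^8 + 9.08072×10^8)/2 = 5.7596×10^8 km.
Half the transfer-orbit period gives t = π√(a_t³/μ) = 1.193×10^8 s.
Converting: 1.193×10^8 s ÷ 86400 s/day = 1380 days.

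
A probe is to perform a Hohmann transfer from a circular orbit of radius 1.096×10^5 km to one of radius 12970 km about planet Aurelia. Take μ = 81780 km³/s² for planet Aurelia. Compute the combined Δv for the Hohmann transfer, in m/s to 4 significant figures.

Δv = 1313 m/s

Semi-major axis of the transfer orbit: a_t = (1.096×10^5 + 12970)/2 = 61285 km.
Circular speed at r₁: v₁ = √(μ/r₁) = √(81780/1.096×10^5) = 0.8638 km/s.
Transfer-orbit speed at r₁ (v² = μ(2/r − 1/a)): v_a = √[μ(2/r₁ − 1/a_t)] = 0.3974 km/s.
First burn Δv₁ = |v_a − v₁| = 0.4664 km/s.
Circular speed at r₂: v₂ = √(μ/r₂) = 2.511 km/s.
Transfer-orbit speed at r₂: v_p = √[μ(2/r₂ − 1/a_t)] = 3.358 km/s.
Second burn Δv₂ = |v₂ − v_p| = 0.8470 km/s.
Δv = Δv₁ + Δv₂ = 0.4664 + 0.8470 = 1.313 km/s.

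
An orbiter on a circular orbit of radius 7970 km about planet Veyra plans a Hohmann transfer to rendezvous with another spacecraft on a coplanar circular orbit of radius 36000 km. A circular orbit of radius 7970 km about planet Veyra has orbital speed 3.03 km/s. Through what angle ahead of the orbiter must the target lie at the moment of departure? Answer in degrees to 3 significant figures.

From the circular-orbit relation v² = μ/r at r = 7970 km: μ = v²r = (3.03)² × 7970 = 73171.8 km³/s².
Semi-major axis of the transfer orbit: a_t = (7970 + 36000)/2 = 21985 km.
Transfer time t = π√(a_t³/μ) = 37860 s.
Target angular speed ω₂ = √(μ/r₂³) = 3.960×10^-5 rad/s.
Angle swept by the target during transfer: ω₂·t = 1.4993 rad = 85.90°.
The orbiter traverses 180° on the transfer ellipse, so the target must lead by 180° − 85.90° = 94.1°.

φ = 94.1°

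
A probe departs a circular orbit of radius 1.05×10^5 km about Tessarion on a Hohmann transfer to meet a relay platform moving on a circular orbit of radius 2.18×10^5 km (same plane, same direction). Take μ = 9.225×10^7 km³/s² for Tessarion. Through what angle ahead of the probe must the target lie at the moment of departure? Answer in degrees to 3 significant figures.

φ = 65.2°

The Hohmann ellipse has a_t = (r₁ + r₂)/2 = 1.615×10^5 km.
The half-period of the transfer ellipse is t = π√(a_t³/μ) = 21230 s.
The target's mean motion on its circular orbit is ω₂ = √(μ/r₂³) = 9.436×10^-5 rad/s.
Angle swept by the target during transfer: ω₂·t = 2.003 rad = 114.8°.
Arrival is 180° from departure on the ellipse, so φ = 180° − 114.8° = 65.2°.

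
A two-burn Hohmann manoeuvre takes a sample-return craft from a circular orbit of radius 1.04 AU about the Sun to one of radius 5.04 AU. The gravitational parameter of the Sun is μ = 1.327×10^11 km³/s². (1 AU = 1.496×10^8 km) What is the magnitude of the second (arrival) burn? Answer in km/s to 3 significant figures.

Δv₂ = 5.51 km/s

In km: r₁ = 1.04 × 1.496×10^8 = 1.55584×10^8 km; r₂ = 5.04 × 1.496×10^8 = 7.53984×10^8 km.
The Hohmann ellipse has a_t = (r₁ + r₂)/2 = 4.54784×10^8 km.
On the circular orbit at r = 7.53984×10^8 km, v_c = √(μ/r) = 13.2664 km/s.
Vis-viva on the transfer ellipse at r = 7.53984×10^8 km gives v_t = √[μ(2/r − 1/a_t)] = 7.75951 km/s.
Δv₂ = |v_t − v_c| = |7.75951 − 13.2664| = 5.507 km/s.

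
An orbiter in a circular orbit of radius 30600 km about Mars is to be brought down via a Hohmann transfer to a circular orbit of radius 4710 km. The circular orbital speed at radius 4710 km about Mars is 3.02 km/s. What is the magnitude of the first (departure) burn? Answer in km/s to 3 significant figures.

Δv₁ = 0.573 km/s

From the circular-orbit relation v² = μ/r at r = 4710 km: μ = v²r = (3.02)² × 4710 = 42957.1 km³/s².
The Hohmann ellipse has a_t = (r₁ + r₂)/2 = 17655 km.
Circular speed at r = 30600 km: v_c = √(μ/r) = 1.18483 km/s.
Vis-viva on the transfer ellipse at r = 30600 km gives v_t = √[μ(2/r − 1/a_t)] = 0.611974 km/s.
Δv₁ = |v_t − v_c| = |0.611974 − 1.18483| = 0.5729 km/s.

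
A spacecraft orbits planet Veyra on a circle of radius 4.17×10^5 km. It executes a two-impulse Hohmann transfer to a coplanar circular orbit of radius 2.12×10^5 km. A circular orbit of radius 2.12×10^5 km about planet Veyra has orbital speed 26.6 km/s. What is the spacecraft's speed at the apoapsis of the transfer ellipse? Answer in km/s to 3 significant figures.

v = 15.6 km/s

From the circular-orbit relation v² = μ/r at r = 2.12×10^5 km: μ = v²r = (26.6)² × 2.12×10^5 = 1.50003×10^8 km³/s².
Transfer-ellipse semi-major axis a_t = (r₁ + r₂)/2 = (4.170×10^5 + 2.120×10^5)/2 = 3.145×10^5 km.
At apoapsis, r = 4.170×10^5 km.
Applying v² = μ(2/r − 1/a_t): v = 15.57 km/s.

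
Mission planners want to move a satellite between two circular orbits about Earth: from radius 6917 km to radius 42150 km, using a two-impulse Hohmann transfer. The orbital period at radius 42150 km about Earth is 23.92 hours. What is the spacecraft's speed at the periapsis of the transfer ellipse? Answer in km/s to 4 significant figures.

v = 9.951 km/s

From Kepler's third law T² = 4π²r³/μ at r = 42150 km, T = 23.92 hours = 23.92 × 3600 s = 86112 s: μ = 4π²r³/T² = 3.98681×10^5 km³/s².
Transfer-ellipse semi-major axis a_t = (r₁ + r₂)/2 = (6917 + 42150)/2 = 24533.5 km.
The periapsis of the transfer ellipse is at r = 6917 km.
From the vis-viva equation, v = √[μ(2/r − 1/a_t)] = 9.951 km/s.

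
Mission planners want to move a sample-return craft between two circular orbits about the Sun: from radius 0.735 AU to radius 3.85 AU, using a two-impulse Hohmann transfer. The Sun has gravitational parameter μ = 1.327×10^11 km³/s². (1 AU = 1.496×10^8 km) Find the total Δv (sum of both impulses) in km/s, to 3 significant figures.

Δv = 16.9 km/s

In km: r₁ = 0.735 × 1.496×10^8 = 1.09956×10^8 km; r₂ = 3.85 × 1.496×10^8 = 5.7596×10^8 km.
The Hohmann ellipse has a_t = (r₁ + r₂)/2 = 3.42958×10^8 km.
At r₁ the circular-orbit speed is v₁ = √(μ/r₁) = 34.74 km/s.
Transfer-orbit speed at r₁ (v² = μ(2/r − 1/a)): v_p = √[μ(2/r₁ − 1/a_t)] = 45.02 km/s.
First burn Δv₁ = |v_p − v₁| = 10.28 km/s.
Circular speed at r₂: v₂ = √(μ/r₂) = 15.179 km/s.
Transfer-orbit speed at r₂: v_a = √[μ(2/r₂ − 1/a_t)] = 8.5947 km/s.
Second burn Δv₂ = |v₂ − v_a| = 6.584 km/s.
Δv = Δv₁ + Δv₂ = 10.28 + 6.584 = 16.86 km/s.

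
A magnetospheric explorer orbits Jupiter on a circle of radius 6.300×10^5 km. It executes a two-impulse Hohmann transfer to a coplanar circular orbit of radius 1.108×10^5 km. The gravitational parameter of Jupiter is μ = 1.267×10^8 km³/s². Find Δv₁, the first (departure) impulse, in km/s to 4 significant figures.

Δv₁ = 6.425 km/s

Transfer-ellipse semi-major axis a_t = (r₁ + r₂)/2 = (6.300×10^5 + 1.108×10^5)/2 = 3.704×10^5 km.
On the circular orbit at r = 6.300×10^5 km, v_c = √(μ/r) = 14.181 km/s.
Transfer-orbit speed at the same r (vis-viva, a = a_t): v_t = √[μ(2/r − 1/a_t)] = 7.7563 km/s.
Δv₁ = |v_t − v_c| = |7.7563 − 14.181| = 6.425 km/s.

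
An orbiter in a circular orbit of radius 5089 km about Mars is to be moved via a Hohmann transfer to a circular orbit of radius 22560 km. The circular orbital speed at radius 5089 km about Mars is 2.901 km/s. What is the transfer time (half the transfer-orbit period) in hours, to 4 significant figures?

t = 6.854 hours

From the circular-orbit relation v² = μ/r at r = 5089 km: μ = v²r = (2.901)² × 5089 = 42828.0 km³/s².
Transfer-ellipse semi-major axis a_t = (r₁ + r₂)/2 = (5089 + 22560)/2 = 13824.5 km.
Transfer time t = π√(a_t³/μ) = π√((13824.5)³ / 42828.0) = 24675 s.
Converting: 24675 s ÷ 3600 s/hour = 6.854 hours.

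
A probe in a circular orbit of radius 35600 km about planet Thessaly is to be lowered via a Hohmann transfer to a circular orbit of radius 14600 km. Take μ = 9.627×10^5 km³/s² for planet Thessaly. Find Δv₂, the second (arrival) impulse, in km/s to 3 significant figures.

Transfer-ellipse semi-major axis a_t = (r₁ + r₂)/2 = (35600 + 14600)/2 = 25100 km.
Circular speed at r = 14600 km: v_c = √(μ/r) = 8.12024 km/s.
Transfer-orbit speed at the same r (vis-viva, a = a_t): v_t = √[μ(2/r − 1/a_t)] = 9.67068 km/s.
Δv₂ = |v_t − v_c| = |9.67068 − 8.12024| = 1.550 km/s.

Δv₂ = 1.55 km/s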